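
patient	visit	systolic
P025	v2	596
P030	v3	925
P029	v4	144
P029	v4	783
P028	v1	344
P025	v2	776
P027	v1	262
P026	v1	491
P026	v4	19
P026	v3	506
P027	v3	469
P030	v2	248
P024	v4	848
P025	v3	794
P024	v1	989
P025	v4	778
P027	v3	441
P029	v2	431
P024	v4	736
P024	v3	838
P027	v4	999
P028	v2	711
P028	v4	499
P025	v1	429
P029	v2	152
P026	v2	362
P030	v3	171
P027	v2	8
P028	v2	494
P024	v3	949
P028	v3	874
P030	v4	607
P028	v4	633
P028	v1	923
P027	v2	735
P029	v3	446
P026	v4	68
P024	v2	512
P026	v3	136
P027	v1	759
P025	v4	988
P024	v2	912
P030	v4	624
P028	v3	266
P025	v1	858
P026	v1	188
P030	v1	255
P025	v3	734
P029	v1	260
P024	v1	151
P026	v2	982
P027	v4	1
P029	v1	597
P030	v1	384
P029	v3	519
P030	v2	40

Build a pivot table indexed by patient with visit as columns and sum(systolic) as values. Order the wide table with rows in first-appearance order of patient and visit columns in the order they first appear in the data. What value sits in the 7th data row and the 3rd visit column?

With rows in first-appearance order of patient, row 7 is patient=P024. visit columns in first-appearance order: v2, v3, v4, v1; column 3 is v4.
Long rows with patient=P024, visit=v4: 848 + 736 = 1584.

1584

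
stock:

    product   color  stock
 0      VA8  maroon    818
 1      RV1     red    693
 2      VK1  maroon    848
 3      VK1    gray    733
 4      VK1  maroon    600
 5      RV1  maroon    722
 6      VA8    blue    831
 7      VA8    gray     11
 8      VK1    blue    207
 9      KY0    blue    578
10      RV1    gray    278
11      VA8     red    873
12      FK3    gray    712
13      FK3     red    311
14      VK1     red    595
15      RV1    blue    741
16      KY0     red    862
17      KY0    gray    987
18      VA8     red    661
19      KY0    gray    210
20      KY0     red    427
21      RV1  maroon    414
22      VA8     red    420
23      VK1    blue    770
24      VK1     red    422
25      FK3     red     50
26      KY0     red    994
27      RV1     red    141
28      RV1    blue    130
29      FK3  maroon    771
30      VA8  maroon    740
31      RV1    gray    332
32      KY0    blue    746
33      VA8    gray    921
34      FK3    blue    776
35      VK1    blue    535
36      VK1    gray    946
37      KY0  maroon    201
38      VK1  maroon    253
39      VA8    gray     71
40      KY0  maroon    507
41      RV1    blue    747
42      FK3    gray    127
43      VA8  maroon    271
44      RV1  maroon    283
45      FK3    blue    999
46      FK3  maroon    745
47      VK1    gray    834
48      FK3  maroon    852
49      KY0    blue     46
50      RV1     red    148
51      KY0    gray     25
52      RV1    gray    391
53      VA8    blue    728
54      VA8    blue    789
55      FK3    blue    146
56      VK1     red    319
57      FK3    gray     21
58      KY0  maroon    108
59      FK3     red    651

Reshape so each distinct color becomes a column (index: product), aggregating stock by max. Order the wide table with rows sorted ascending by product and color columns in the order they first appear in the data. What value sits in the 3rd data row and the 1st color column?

722

With rows sorted ascending by product, row 3 is product=RV1. color columns in first-appearance order: maroon, red, gray, blue; column 1 is maroon.
Long rows with product=RV1, color=maroon: max(722, 414, 283) = 722.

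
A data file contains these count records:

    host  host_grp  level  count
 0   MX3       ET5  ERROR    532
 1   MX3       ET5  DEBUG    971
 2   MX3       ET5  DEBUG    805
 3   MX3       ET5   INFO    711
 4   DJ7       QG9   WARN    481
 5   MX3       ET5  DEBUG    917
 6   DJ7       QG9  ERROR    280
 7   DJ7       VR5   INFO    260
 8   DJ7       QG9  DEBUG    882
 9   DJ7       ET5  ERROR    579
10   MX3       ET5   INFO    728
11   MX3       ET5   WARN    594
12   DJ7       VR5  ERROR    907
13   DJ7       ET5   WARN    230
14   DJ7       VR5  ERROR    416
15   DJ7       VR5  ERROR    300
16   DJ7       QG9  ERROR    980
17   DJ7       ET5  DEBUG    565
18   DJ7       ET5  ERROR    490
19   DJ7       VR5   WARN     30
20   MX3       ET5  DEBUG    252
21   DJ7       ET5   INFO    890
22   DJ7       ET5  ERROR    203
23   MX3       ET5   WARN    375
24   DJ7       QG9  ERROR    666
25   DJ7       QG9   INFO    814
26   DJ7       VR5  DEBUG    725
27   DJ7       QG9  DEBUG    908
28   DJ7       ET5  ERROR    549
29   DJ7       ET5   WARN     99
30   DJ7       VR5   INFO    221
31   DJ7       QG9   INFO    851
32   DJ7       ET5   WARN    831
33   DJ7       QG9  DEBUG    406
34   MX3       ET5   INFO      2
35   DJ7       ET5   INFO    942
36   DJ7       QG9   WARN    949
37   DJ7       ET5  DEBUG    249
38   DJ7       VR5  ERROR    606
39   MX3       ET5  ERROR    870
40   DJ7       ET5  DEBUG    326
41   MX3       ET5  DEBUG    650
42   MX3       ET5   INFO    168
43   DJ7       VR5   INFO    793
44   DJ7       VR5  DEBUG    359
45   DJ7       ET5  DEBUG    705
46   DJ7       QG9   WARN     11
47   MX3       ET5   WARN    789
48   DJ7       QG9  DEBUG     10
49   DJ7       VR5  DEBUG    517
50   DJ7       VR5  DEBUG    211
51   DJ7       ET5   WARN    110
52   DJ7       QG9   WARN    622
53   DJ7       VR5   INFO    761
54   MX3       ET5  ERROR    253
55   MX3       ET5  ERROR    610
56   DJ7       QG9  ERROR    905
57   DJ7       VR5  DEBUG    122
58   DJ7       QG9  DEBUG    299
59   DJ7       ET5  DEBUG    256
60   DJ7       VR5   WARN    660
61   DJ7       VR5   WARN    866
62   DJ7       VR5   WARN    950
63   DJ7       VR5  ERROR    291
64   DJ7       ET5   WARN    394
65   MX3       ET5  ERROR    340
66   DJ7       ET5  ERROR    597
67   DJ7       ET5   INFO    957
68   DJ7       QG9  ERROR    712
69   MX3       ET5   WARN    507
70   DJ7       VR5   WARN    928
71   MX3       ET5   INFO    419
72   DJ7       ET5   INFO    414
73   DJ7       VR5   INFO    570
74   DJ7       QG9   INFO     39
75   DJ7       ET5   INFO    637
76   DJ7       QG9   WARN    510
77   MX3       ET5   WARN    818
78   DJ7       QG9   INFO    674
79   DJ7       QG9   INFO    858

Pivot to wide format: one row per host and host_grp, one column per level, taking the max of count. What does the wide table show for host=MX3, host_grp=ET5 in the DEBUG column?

971

Rows with host=MX3, host_grp=ET5 and level=DEBUG: count values are 971, 805, 917, 252, 650.
max(971, 805, 917, 252, 650) = 971.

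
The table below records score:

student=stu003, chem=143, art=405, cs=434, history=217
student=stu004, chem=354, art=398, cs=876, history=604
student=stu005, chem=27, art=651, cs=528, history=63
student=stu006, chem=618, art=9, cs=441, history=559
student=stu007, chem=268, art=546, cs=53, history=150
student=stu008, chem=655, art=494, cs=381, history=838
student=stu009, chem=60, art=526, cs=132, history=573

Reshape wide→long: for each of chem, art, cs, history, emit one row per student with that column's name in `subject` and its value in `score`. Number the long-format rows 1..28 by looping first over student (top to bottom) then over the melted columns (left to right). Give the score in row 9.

27

28 rows total (7 × 4). Row 9: index ⌊(9-1)/4⌋ = 2 into student → stu005; (9-1) mod 4 = 0 into the melted columns → chem.
So row 9 is (stu005, chem, 27); score = 27.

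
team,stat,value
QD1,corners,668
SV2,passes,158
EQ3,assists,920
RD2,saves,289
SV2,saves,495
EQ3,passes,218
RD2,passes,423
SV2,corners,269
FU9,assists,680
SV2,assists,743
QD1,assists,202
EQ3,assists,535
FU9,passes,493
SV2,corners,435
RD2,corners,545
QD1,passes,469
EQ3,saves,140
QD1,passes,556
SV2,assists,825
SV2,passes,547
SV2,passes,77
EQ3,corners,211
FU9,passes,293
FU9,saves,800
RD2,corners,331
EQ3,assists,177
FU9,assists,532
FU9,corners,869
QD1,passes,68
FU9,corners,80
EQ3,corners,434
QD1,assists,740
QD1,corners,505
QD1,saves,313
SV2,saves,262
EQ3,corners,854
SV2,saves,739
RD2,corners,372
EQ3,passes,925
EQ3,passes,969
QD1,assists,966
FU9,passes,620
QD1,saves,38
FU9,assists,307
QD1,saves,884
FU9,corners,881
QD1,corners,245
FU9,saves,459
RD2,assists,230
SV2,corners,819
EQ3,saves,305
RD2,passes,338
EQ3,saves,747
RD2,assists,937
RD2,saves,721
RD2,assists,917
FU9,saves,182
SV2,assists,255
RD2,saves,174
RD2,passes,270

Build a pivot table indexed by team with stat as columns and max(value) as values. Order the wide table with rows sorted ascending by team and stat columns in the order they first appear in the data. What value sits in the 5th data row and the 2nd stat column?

547

With rows sorted ascending by team, row 5 is team=SV2. stat columns in first-appearance order: corners, passes, assists, saves; column 2 is passes.
Long rows with team=SV2, stat=passes: max(158, 547, 77) = 547.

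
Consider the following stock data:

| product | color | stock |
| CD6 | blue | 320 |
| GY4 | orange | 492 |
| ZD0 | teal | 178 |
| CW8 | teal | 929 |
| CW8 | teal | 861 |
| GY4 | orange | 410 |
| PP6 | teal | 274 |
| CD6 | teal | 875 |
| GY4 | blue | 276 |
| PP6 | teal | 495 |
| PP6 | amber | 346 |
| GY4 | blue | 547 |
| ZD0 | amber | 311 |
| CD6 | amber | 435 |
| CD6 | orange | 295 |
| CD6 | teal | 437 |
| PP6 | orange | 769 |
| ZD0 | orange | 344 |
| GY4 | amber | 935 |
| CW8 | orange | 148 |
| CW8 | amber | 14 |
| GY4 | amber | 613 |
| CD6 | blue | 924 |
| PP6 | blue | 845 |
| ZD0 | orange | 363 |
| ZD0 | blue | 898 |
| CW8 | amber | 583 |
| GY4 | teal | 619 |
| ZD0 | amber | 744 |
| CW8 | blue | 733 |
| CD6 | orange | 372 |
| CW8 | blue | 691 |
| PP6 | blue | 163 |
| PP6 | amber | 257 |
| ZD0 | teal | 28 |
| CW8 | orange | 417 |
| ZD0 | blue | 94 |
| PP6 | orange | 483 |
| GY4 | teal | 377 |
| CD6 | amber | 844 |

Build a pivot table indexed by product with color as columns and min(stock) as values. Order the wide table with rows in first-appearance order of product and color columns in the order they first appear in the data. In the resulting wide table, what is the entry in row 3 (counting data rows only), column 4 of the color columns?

With rows in first-appearance order of product, row 3 is product=ZD0. color columns in first-appearance order: blue, orange, teal, amber; column 4 is amber.
Long rows with product=ZD0, color=amber: min(311, 744) = 311.

311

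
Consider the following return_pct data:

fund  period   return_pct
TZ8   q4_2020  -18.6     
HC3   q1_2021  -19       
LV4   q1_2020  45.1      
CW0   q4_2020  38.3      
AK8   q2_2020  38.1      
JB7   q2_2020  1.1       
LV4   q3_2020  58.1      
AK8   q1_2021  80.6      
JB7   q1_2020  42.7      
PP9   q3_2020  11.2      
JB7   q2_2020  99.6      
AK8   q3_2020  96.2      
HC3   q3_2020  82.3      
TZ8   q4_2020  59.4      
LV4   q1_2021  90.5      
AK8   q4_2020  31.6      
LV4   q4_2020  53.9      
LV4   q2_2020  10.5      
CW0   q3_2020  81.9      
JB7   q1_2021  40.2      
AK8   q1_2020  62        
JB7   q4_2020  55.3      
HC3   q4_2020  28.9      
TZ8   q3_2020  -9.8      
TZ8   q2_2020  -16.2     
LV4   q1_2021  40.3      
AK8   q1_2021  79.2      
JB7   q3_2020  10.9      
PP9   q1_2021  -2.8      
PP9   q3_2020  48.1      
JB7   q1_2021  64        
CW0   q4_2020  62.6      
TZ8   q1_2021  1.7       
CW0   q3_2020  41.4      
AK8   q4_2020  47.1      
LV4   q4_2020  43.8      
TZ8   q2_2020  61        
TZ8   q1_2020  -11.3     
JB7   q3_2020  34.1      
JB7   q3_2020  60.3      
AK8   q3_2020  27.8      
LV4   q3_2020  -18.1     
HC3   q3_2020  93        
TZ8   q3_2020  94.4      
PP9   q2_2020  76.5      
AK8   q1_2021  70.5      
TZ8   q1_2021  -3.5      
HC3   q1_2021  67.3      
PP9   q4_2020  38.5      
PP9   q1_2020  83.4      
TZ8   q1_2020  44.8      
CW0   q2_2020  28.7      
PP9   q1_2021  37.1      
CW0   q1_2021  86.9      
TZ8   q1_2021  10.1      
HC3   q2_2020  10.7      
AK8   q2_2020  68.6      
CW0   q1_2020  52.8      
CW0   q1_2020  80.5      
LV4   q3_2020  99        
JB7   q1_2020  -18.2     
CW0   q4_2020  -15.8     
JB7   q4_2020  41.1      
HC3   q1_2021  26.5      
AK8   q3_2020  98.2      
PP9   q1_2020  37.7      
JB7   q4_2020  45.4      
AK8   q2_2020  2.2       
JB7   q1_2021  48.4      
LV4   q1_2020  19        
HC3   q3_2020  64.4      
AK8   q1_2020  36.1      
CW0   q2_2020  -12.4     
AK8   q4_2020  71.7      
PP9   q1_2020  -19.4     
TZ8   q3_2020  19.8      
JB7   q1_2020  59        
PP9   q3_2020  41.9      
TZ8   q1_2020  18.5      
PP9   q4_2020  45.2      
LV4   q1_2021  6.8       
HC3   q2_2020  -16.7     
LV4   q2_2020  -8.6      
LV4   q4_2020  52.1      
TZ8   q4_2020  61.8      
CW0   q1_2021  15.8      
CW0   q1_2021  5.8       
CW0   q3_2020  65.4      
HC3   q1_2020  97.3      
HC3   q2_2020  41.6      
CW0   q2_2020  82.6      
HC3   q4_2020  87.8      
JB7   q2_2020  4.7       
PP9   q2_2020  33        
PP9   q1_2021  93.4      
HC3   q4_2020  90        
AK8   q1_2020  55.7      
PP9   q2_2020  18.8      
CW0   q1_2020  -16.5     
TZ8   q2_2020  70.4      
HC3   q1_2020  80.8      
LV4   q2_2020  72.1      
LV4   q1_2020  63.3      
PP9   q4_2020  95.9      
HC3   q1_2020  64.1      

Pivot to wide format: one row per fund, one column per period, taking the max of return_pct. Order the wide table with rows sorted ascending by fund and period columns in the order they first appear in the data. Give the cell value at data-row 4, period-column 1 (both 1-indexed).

55.3

With rows sorted ascending by fund, row 4 is fund=JB7. period columns in first-appearance order: q4_2020, q1_2021, q1_2020, q2_2020, q3_2020; column 1 is q4_2020.
Long rows with fund=JB7, period=q4_2020: max(55.3, 41.1, 45.4) = 55.3.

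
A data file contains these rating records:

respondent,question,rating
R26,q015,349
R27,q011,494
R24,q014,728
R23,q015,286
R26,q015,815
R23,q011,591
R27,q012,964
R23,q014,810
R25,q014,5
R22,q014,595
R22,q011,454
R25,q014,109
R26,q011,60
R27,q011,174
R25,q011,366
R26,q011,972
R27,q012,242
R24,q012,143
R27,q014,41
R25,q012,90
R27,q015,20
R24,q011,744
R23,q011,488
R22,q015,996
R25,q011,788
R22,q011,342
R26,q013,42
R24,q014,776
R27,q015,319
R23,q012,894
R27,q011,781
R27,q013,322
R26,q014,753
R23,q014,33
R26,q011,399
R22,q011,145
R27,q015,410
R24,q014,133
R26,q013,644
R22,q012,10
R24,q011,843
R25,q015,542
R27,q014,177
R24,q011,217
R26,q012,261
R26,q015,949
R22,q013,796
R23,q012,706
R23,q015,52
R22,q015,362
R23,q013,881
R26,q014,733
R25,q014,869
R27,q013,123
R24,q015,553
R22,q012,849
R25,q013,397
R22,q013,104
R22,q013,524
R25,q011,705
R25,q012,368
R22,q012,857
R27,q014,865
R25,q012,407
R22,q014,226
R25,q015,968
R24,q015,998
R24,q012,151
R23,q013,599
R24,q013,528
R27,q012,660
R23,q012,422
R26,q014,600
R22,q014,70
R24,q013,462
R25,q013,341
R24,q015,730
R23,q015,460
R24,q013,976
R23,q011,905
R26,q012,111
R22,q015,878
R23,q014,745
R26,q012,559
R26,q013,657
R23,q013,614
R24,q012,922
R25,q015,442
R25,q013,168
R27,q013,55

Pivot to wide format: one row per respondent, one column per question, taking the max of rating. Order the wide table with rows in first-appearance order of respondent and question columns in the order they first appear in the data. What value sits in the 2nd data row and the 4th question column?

964

With rows in first-appearance order of respondent, row 2 is respondent=R27. question columns in first-appearance order: q015, q011, q014, q012, q013; column 4 is q012.
Long rows with respondent=R27, question=q012: max(964, 242, 660) = 964.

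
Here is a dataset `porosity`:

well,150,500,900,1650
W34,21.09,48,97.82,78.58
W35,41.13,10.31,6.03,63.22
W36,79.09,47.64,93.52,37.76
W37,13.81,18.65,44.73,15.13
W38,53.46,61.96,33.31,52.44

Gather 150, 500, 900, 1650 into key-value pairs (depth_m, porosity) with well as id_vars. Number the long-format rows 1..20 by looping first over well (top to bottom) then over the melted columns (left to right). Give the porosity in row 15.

44.73

20 rows total (5 × 4). Row 15: index ⌊(15-1)/4⌋ = 3 into well → W37; (15-1) mod 4 = 2 into the melted columns → 900.
So row 15 is (W37, 900, 44.73); porosity = 44.73.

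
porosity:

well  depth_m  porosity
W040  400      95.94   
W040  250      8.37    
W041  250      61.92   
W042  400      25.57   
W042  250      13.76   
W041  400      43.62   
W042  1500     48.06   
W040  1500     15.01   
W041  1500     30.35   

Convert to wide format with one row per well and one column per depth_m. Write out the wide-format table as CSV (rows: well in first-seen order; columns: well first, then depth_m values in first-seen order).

well,400,250,1500
W040,95.94,8.37,15.01
W041,43.62,61.92,30.35
W042,25.57,13.76,48.06

Columns: well plus the 3 distinct depth_m values (400, 250, 1500).
For example, row W040 column 400 takes porosity=95.94 from the long row (W040, 400).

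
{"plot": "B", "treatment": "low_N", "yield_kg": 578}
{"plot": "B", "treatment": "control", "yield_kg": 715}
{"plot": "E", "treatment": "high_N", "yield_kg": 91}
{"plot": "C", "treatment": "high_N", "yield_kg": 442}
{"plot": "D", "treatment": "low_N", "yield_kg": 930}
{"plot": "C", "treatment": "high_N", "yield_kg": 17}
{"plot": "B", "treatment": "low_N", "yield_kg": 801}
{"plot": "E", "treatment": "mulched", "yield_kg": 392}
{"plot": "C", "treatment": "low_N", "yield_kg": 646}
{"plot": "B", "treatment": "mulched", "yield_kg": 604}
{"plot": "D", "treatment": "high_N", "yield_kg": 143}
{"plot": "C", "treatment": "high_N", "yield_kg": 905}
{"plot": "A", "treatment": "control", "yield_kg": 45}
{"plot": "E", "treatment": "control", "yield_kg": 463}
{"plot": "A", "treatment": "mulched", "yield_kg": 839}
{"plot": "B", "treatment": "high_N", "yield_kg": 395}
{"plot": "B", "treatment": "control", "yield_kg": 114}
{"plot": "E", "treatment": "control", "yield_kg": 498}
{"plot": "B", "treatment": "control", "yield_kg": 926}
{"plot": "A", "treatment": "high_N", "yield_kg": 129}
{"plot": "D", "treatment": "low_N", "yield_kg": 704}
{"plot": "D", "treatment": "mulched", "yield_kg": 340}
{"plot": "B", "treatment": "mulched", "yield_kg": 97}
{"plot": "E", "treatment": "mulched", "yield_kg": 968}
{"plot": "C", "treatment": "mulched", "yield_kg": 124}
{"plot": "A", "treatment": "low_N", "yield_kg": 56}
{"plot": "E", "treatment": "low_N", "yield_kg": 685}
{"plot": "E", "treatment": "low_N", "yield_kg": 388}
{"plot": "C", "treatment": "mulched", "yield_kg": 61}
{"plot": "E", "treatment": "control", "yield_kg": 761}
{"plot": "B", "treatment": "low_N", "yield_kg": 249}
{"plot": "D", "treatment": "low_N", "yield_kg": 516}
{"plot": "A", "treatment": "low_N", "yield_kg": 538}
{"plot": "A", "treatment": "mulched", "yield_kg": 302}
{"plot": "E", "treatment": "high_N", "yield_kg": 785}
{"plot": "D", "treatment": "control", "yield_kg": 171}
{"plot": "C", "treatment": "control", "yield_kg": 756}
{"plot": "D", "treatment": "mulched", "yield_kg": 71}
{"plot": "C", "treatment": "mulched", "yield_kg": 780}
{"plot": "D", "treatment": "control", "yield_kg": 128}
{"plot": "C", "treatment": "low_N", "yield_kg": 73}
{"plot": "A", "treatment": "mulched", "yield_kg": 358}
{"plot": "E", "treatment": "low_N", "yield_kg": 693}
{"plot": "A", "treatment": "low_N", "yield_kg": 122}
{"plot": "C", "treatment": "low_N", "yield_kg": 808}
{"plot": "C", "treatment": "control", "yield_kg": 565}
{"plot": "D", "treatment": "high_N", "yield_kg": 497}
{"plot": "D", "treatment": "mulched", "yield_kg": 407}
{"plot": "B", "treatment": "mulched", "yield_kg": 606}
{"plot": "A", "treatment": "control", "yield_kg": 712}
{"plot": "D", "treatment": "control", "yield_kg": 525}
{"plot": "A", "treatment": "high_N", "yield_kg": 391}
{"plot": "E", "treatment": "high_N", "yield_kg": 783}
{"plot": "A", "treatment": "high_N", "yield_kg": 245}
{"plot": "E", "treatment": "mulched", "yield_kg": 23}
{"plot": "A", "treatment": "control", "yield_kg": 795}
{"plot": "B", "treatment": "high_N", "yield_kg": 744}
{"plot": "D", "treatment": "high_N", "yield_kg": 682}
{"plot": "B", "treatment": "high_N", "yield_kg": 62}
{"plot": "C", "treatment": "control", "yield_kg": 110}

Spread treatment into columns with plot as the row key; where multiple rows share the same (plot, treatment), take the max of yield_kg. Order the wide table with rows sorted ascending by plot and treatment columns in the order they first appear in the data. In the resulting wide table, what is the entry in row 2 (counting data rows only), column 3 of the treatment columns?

With rows sorted ascending by plot, row 2 is plot=B. treatment columns in first-appearance order: low_N, control, high_N, mulched; column 3 is high_N.
Long rows with plot=B, treatment=high_N: max(395, 744, 62) = 744.

744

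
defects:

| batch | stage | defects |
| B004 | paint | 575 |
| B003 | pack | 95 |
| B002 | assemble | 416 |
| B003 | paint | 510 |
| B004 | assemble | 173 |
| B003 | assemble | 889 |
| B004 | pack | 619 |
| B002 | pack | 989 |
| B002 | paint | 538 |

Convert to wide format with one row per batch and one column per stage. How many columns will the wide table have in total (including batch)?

4

1 column for batch plus 3 distinct stage values → 4 columns.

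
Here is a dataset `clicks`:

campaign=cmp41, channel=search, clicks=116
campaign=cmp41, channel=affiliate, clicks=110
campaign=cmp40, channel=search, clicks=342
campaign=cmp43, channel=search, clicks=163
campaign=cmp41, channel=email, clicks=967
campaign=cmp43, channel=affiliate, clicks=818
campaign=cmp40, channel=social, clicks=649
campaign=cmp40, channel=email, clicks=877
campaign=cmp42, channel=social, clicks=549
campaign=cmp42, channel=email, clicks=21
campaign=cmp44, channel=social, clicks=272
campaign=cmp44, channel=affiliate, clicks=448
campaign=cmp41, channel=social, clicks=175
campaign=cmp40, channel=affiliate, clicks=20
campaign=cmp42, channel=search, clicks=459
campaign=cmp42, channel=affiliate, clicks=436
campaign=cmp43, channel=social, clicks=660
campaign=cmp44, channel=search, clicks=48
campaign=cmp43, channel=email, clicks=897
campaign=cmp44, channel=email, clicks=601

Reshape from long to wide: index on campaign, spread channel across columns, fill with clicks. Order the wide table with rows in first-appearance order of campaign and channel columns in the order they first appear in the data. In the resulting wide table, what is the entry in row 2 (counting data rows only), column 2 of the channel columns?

With rows in first-appearance order of campaign, row 2 is campaign=cmp40. channel columns in first-appearance order: search, affiliate, email, social; column 2 is affiliate.
Long rows with campaign=cmp40, channel=affiliate: clicks = 20.

20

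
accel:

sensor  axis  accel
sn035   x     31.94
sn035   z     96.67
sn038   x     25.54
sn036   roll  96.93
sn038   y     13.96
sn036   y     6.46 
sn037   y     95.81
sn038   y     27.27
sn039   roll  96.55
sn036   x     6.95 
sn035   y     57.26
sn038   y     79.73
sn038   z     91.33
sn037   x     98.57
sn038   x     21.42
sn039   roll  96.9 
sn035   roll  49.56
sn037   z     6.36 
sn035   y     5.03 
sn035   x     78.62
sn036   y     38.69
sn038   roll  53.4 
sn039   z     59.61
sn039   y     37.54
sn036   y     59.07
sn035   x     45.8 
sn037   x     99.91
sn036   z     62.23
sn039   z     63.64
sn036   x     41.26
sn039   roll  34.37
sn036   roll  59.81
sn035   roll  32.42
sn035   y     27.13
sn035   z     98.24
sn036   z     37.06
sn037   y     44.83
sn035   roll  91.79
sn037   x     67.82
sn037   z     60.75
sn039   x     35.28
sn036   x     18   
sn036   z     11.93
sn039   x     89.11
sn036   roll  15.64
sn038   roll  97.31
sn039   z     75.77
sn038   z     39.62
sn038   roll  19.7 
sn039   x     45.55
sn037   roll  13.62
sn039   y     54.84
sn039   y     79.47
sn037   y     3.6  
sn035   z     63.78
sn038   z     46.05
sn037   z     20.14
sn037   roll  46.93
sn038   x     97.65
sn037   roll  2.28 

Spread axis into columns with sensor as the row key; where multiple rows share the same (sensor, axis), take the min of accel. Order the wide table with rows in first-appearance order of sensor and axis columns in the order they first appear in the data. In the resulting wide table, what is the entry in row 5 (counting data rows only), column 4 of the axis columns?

With rows in first-appearance order of sensor, row 5 is sensor=sn039. axis columns in first-appearance order: x, z, roll, y; column 4 is y.
Long rows with sensor=sn039, axis=y: min(37.54, 54.84, 79.47) = 37.54.

37.54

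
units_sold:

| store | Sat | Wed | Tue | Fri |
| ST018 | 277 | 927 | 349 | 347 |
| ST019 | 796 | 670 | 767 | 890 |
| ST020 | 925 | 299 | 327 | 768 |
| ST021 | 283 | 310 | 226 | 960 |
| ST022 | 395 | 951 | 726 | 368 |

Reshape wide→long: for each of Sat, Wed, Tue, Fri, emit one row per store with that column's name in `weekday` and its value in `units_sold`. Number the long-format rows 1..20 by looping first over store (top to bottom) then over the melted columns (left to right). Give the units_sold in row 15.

226

20 rows total (5 × 4). Row 15: index ⌊(15-1)/4⌋ = 3 into store → ST021; (15-1) mod 4 = 2 into the melted columns → Tue.
So row 15 is (ST021, Tue, 226); units_sold = 226.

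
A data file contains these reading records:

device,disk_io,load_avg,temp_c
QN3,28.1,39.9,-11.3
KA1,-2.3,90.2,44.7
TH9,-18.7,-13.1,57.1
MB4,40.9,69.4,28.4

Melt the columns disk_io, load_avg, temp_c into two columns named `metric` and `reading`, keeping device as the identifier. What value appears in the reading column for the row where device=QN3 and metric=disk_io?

28.1

Unpivoting turns each (device, wide-column) pair into one long row.
The wide cell at row QN3, column disk_io holds 28.1, so the long row (QN3, disk_io) has reading=28.1.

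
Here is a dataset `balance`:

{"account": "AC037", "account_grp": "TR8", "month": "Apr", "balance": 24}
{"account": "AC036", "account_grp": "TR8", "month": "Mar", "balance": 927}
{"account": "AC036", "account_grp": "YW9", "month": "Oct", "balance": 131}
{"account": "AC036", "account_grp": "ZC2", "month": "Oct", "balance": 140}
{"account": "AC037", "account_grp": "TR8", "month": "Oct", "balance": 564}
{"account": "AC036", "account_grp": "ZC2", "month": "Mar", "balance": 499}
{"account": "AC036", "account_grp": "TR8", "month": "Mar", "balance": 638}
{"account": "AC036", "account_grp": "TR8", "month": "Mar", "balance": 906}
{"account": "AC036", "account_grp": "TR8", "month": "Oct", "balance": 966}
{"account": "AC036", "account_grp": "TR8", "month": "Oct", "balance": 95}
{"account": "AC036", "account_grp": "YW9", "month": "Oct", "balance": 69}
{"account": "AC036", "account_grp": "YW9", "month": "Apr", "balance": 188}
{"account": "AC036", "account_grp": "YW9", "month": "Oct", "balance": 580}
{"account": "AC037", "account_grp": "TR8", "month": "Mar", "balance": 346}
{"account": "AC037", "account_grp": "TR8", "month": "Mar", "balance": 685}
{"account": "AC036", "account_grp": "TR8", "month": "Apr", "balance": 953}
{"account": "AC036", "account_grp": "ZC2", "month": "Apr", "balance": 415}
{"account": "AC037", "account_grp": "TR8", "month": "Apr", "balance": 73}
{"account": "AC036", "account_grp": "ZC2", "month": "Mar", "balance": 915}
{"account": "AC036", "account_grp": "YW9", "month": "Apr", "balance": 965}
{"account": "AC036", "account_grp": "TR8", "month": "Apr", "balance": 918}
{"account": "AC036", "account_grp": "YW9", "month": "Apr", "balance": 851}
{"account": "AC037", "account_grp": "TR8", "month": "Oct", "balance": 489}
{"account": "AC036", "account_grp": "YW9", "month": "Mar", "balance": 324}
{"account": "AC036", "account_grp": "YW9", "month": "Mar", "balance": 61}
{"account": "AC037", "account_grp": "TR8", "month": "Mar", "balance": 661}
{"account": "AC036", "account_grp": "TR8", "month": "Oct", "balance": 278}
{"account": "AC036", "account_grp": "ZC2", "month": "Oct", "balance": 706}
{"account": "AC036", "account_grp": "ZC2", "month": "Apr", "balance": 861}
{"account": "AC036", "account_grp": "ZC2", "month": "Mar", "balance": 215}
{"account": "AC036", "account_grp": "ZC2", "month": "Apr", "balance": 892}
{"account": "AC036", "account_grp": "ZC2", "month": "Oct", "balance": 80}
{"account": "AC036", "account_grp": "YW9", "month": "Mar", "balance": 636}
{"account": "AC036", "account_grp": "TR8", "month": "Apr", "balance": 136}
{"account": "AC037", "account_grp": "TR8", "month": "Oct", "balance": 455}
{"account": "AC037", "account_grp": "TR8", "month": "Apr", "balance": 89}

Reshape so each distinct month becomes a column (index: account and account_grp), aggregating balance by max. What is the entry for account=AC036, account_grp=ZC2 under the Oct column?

Rows with account=AC036, account_grp=ZC2 and month=Oct: balance values are 140, 706, 80.
max(140, 706, 80) = 706.

706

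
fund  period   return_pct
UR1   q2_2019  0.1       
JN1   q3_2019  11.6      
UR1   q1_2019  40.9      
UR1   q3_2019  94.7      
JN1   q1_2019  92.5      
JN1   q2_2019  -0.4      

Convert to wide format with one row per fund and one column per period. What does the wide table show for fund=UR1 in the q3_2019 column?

Wide layout: rows indexed by fund, columns are the 3 distinct period values (q2_2019, q3_2019, q1_2019).
Cell (fund=UR1, period=q3_2019) draws from the long row where fund=UR1 and period=q3_2019, which has return_pct=94.7.

94.7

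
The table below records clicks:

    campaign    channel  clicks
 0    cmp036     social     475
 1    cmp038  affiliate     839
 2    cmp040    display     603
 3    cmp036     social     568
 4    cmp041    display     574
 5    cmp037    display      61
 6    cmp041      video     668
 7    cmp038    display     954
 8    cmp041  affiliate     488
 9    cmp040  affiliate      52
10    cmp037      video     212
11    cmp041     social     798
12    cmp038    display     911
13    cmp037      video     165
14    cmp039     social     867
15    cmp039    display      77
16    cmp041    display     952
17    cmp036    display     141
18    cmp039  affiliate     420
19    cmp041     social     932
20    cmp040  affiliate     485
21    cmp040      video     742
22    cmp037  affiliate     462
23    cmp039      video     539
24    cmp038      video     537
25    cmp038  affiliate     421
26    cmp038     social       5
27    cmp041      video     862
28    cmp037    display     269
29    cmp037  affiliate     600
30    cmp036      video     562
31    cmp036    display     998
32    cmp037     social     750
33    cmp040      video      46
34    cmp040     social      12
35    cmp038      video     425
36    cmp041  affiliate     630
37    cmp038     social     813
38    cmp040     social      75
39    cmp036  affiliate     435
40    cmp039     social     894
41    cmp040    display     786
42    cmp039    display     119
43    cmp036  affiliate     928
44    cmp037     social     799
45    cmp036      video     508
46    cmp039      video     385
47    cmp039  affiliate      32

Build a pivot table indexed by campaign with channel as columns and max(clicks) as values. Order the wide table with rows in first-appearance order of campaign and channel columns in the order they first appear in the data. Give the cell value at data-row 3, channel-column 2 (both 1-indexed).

485

With rows in first-appearance order of campaign, row 3 is campaign=cmp040. channel columns in first-appearance order: social, affiliate, display, video; column 2 is affiliate.
Long rows with campaign=cmp040, channel=affiliate: max(52, 485) = 485.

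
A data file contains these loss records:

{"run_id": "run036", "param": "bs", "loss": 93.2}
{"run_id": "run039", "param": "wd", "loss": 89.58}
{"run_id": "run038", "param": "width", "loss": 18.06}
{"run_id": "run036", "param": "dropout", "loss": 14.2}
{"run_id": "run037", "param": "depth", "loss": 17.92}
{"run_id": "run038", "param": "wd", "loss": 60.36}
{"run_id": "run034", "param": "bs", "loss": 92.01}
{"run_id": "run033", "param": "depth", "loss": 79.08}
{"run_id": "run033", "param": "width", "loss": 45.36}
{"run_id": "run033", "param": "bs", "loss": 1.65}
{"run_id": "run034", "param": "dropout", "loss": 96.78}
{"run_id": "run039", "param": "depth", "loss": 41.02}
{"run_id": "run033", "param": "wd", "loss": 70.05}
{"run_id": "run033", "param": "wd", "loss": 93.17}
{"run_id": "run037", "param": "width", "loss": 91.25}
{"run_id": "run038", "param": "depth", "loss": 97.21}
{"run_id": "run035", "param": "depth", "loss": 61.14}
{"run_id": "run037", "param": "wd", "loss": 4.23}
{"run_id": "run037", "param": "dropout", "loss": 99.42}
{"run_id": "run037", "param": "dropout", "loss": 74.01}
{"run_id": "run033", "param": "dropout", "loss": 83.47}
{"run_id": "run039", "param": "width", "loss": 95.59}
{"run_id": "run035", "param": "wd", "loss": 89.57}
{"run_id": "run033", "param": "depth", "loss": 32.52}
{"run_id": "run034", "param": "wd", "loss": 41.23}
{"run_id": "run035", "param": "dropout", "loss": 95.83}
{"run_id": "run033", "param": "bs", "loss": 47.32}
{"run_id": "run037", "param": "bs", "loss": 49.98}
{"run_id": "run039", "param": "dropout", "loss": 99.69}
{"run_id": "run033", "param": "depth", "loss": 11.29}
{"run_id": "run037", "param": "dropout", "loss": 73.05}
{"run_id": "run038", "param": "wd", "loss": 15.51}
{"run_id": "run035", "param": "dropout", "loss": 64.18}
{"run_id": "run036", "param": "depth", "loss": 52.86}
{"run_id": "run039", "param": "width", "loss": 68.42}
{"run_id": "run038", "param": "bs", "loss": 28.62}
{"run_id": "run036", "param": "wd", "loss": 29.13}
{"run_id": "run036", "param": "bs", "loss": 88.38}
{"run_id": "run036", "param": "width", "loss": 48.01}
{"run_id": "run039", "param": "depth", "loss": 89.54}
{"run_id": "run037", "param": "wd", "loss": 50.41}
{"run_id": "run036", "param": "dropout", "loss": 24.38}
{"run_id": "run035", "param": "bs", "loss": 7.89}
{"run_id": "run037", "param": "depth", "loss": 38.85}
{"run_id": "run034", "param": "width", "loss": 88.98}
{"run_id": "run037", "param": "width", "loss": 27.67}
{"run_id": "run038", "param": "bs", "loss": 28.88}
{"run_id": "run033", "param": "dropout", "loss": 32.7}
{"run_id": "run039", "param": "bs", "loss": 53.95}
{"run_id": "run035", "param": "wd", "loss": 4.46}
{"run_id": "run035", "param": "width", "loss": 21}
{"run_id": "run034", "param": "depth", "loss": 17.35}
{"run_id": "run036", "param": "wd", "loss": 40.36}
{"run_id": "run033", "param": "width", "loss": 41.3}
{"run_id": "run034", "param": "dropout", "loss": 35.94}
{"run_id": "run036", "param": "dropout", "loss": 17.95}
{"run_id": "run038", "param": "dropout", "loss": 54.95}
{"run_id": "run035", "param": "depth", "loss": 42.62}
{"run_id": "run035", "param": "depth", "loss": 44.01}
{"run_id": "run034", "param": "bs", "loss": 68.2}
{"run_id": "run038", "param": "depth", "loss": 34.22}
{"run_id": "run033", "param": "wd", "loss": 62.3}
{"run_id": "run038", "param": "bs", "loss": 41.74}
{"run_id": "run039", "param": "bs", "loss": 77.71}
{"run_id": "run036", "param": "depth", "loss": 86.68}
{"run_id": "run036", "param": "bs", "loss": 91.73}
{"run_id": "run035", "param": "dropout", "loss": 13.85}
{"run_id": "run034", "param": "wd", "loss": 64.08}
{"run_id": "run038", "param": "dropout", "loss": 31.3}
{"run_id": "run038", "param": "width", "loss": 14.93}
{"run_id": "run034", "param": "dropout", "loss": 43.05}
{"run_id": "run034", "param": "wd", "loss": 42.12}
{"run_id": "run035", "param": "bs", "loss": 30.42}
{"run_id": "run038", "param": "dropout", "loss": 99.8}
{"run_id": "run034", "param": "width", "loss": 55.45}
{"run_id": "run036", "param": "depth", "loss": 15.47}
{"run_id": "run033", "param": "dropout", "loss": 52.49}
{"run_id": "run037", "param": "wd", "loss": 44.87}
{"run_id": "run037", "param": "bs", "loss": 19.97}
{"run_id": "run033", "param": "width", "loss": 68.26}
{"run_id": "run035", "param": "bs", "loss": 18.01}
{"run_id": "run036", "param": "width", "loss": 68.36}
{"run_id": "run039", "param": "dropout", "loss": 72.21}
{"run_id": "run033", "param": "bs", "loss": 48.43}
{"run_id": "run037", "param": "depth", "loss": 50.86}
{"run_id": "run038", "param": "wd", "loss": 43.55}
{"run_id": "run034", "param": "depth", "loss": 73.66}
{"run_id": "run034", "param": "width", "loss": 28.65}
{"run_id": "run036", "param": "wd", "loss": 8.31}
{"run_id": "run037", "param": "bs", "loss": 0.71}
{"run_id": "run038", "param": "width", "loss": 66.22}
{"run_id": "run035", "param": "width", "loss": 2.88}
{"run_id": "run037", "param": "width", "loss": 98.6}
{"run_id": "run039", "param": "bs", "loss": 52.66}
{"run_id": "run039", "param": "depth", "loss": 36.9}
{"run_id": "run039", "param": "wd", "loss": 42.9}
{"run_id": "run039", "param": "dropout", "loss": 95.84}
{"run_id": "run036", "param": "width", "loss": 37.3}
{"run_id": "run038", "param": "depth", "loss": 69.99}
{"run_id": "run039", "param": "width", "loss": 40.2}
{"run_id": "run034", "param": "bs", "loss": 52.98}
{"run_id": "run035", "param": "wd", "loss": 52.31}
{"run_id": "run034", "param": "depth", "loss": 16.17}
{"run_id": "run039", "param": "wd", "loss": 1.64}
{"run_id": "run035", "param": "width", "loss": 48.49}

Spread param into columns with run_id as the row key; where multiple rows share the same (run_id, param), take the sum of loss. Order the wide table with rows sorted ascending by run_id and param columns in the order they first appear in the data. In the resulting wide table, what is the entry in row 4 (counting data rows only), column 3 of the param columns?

With rows sorted ascending by run_id, row 4 is run_id=run036. param columns in first-appearance order: bs, wd, width, dropout, depth; column 3 is width.
Long rows with run_id=run036, param=width: 48.01 + 68.36 + 37.3 = 153.67.

153.67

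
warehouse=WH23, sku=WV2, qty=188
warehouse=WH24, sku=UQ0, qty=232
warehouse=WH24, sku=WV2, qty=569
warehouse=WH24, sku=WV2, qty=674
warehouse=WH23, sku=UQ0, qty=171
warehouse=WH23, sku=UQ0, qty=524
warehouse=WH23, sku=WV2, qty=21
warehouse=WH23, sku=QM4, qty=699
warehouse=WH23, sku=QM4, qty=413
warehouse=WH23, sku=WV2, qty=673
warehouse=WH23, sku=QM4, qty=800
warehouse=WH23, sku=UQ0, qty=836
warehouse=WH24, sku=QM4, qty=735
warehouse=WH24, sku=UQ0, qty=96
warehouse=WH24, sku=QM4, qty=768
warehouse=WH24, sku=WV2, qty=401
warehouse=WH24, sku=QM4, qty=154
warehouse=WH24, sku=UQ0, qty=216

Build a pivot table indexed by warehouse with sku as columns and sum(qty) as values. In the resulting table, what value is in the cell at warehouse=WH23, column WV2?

Rows with warehouse=WH23 and sku=WV2: qty values are 188, 21, 673.
188 + 21 + 673 = 882.

882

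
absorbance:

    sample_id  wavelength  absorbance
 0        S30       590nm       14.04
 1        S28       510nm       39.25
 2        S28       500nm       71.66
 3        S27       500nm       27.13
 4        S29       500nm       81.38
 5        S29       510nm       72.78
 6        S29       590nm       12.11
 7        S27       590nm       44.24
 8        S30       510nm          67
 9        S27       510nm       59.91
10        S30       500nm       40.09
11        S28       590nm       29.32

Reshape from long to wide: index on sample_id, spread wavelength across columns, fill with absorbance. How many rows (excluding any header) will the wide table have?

4 distinct sample_id values → 4 rows.

4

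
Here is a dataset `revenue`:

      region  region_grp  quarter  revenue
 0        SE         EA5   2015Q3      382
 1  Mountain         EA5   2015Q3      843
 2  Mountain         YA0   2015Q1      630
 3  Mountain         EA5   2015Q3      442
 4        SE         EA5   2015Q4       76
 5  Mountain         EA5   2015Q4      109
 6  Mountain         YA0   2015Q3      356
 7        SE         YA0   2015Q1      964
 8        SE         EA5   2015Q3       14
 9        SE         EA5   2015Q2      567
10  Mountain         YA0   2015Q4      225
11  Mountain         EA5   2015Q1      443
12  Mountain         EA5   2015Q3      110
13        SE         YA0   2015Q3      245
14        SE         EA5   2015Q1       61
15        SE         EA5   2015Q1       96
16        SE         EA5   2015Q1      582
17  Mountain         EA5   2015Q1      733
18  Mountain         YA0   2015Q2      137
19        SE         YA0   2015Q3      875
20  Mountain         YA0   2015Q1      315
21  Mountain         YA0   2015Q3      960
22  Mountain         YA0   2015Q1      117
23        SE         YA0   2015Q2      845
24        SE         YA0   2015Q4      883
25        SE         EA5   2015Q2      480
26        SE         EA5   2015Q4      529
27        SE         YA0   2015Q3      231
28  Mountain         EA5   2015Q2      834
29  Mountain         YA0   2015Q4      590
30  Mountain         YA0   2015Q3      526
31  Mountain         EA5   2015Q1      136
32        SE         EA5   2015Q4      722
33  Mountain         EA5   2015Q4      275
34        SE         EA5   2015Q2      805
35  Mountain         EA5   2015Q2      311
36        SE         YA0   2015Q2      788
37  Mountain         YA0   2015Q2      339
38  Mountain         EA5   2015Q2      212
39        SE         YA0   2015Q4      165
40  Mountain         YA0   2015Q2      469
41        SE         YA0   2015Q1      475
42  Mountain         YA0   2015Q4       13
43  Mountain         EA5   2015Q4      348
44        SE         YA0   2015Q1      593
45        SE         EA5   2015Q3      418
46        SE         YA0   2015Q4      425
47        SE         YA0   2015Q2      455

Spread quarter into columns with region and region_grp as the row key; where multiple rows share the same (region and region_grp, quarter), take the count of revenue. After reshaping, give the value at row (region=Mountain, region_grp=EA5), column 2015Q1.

Rows with region=Mountain, region_grp=EA5 and quarter=2015Q1: revenue values are 443, 733, 136.
3 rows match — count = 3.

3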